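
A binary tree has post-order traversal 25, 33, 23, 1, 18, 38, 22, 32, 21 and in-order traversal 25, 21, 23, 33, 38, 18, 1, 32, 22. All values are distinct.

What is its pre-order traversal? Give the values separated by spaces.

The last element of post-order is the root; it splits in-order into left and right subtrees.
Root 21: left subtree has 1 node {25}, right has 7 {23, 33, 38, 18, 1, 32, 22}.
  Root 32: left subtree has 5 nodes {23, 33, 38, 18, 1}, right has 1 {22}.
    Root 38: left subtree has 2 nodes {23, 33}, right has 2 {18, 1}.
      Root 23: left subtree has 0 nodes { }, right has 1 {33}.
      Root 18: left subtree has 0 nodes { }, right has 1 {1}.

21 25 32 38 23 33 18 1 22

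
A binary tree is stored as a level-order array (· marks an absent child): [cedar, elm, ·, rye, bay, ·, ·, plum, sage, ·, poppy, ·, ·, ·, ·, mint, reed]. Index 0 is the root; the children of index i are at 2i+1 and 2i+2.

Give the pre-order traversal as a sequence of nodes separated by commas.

Pre-order visits the node, then its left subtree, then its right subtree.
Visit cedar.
At cedar: go left to elm.
  Visit elm.
  At elm: go left to rye.
    Visit rye.
    At rye: go left to plum.
      Visit plum.
      At plum: go left to mint.
        mint is a leaf — visit mint.
      At plum: go right to reed.
        reed is a leaf — visit reed.
    At rye: go right to sage.
      sage is a leaf — visit sage.
  At elm: go right to bay.
    Visit bay.
    At bay: no left child.
    At bay: go right to poppy.
      poppy is a leaf — visit poppy.
At cedar: no right child.

cedar, elm, rye, plum, mint, reed, sage, bay, poppy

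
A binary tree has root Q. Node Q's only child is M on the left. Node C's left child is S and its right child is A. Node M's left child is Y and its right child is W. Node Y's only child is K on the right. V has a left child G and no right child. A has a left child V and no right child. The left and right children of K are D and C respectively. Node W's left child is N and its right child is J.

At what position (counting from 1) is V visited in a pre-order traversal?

9

Pre-order visits the node, then its left subtree, then its right subtree.
Visit Q.
At Q: go left to M.
  Visit M.
  At M: go left to Y.
    Visit Y.
    At Y: no left child.
    At Y: go right to K.
      Visit K.
      At K: go left to D.
        D is a leaf — visit D.
      At K: go right to C.
        Visit C.
        At C: go left to S.
          S is a leaf — visit S.
        At C: go right to A.
          Visit A.
          At A: go left to V.
            Visit V.
            At V: go left to G.
              G is a leaf — visit G.
            At V: no right child.
          At A: no right child.
  At M: go right to W.
    Visit W.
    At W: go left to N.
      N is a leaf — visit N.
    At W: go right to J.
      J is a leaf — visit J.
At Q: no right child.
Full pre-order sequence: Q, M, Y, K, D, C, S, A, V, G, W, N, J.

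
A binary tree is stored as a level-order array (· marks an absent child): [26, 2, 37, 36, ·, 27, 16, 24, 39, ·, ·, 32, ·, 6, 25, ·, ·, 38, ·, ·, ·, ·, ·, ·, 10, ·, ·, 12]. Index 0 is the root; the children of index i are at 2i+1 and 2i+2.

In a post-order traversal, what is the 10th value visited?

6

Post-order visits the left subtree, then the right subtree, then the node.
At 26: go left to 2.
  At 2: go left to 36.
    At 36: go left to 24.
      24 is a leaf — visit 24.
    At 36: go right to 39.
      At 39: go left to 38.
        38 is a leaf — visit 38.
      At 39: no right child.
      Visit 39.
    Visit 36.
  At 2: no right child.
  Visit 2.
At 26: go right to 37.
  At 37: go left to 27.
    At 27: go left to 32.
      At 32: no left child.
      At 32: go right to 10.
        10 is a leaf — visit 10.
      Visit 32.
    At 27: no right child.
    Visit 27.
  At 37: go right to 16.
    At 16: go left to 6.
      At 6: go left to 12.
        12 is a leaf — visit 12.
      At 6: no right child.
      Visit 6.
    At 16: go right to 25.
      25 is a leaf — visit 25.
    Visit 16.
  Visit 37.
Visit 26.
Full post-order sequence: 24, 38, 39, 36, 2, 10, 32, 27, 12, 6, 25, 16, 37, 26.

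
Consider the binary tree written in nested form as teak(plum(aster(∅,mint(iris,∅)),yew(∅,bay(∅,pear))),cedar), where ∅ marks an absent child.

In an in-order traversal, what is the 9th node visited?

In-order visits the left subtree, then the node, then the right subtree.
At teak: go left to plum.
  At plum: go left to aster.
    At aster: no left child.
    Visit aster.
    At aster: go right to mint.
      At mint: go left to iris.
        iris is a leaf — visit iris.
      Visit mint.
      At mint: no right child.
  Visit plum.
  At plum: go right to yew.
    At yew: no left child.
    Visit yew.
    At yew: go right to bay.
      At bay: no left child.
      Visit bay.
      At bay: go right to pear.
        pear is a leaf — visit pear.
Visit teak.
At teak: go right to cedar.
  cedar is a leaf — visit cedar.
Full in-order sequence: aster, iris, mint, plum, yew, bay, pear, teak, cedar.

cedar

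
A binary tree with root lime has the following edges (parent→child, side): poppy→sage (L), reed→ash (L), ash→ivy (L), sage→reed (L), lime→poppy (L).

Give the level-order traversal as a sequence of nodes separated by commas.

Level-order visits nodes level by level from the root, left to right within each level.
Level 0: lime
Level 1: poppy
Level 2: sage
Level 3: reed
Level 4: ash
Level 5: ivy

lime, poppy, sage, reed, ash, ivy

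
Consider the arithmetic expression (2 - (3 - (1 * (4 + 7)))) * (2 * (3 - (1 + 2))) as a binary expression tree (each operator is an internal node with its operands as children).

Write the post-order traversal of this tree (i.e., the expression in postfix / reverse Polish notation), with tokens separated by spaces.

2 3 1 4 7 + * - - 2 3 1 2 + - * *

Post-order on an expression tree gives postfix notation: for each operator, emit left operand, right operand, then the operator.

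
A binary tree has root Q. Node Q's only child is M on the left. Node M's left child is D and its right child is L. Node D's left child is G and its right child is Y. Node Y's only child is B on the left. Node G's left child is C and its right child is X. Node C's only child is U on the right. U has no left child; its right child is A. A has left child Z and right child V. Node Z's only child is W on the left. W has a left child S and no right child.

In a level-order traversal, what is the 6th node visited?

Level-order visits nodes level by level from the root, left to right within each level.
Level 0: Q
Level 1: M
Level 2: D, L
Level 3: G, Y
Level 4: C, X, B
Level 5: U
Level 6: A
Level 7: Z, V
Level 8: W
Level 9: S
Full level-order sequence: Q, M, D, L, G, Y, C, X, B, U, A, Z, V, W, S.

Y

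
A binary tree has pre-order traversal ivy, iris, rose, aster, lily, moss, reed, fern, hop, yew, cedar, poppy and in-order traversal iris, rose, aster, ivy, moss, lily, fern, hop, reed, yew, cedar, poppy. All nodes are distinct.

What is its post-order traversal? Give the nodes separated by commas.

aster, rose, iris, moss, hop, fern, poppy, cedar, yew, reed, lily, ivy

The first element of pre-order is the root; it splits in-order into left and right subtrees.
Root ivy: left subtree has 3 nodes {iris, rose, aster}, right has 8 {moss, lily, fern, hop, reed, yew, cedar, poppy}.
  Root iris: left subtree has 0 nodes { }, right has 2 {rose, aster}.
    Root rose: left subtree has 0 nodes { }, right has 1 {aster}.
  Root lily: left subtree has 1 node {moss}, right has 6 {fern, hop, reed, yew, cedar, poppy}.
    Root reed: left subtree has 2 nodes {fern, hop}, right has 3 {yew, cedar, poppy}.
      Root fern: left subtree has 0 nodes { }, right has 1 {hop}.
      Root yew: left subtree has 0 nodes { }, right has 2 {cedar, poppy}.
        Root cedar: left subtree has 0 nodes { }, right has 1 {poppy}.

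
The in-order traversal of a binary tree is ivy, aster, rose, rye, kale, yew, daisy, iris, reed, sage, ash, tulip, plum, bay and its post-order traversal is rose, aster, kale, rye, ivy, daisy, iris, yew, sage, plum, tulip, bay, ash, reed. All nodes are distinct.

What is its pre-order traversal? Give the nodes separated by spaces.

The last element of post-order is the root; it splits in-order into left and right subtrees.
Root reed: left subtree has 8 nodes {ivy, aster, rose, rye, kale, yew, daisy, iris}, right has 5 {sage, ash, tulip, plum, bay}.
  Root yew: left subtree has 5 nodes {ivy, aster, rose, rye, kale}, right has 2 {daisy, iris}.
    Root ivy: left subtree has 0 nodes { }, right has 4 {aster, rose, rye, kale}.
      Root rye: left subtree has 2 nodes {aster, rose}, right has 1 {kale}.
        Root aster: left subtree has 0 nodes { }, right has 1 {rose}.
    Root iris: left subtree has 1 node {daisy}, right has 0 { }.
  Root ash: left subtree has 1 node {sage}, right has 3 {tulip, plum, bay}.
    Root bay: left subtree has 2 nodes {tulip, plum}, right has 0 { }.
      Root tulip: left subtree has 0 nodes { }, right has 1 {plum}.

reed yew ivy rye aster rose kale iris daisy ash sage bay tulip plum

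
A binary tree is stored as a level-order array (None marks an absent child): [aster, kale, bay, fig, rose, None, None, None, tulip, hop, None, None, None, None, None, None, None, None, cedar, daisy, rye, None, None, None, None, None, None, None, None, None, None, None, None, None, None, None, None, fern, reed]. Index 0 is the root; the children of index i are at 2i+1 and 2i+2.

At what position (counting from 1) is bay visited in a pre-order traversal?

Pre-order visits the node, then its left subtree, then its right subtree.
Visit aster.
At aster: go left to kale.
  Visit kale.
  At kale: go left to fig.
    Visit fig.
    At fig: no left child.
    At fig: go right to tulip.
      Visit tulip.
      At tulip: no left child.
      At tulip: go right to cedar.
        Visit cedar.
        At cedar: go left to fern.
          fern is a leaf — visit fern.
        At cedar: go right to reed.
          reed is a leaf — visit reed.
  At kale: go right to rose.
    Visit rose.
    At rose: go left to hop.
      Visit hop.
      At hop: go left to daisy.
        daisy is a leaf — visit daisy.
      At hop: go right to rye.
        rye is a leaf — visit rye.
    At rose: no right child.
At aster: go right to bay.
  bay is a leaf — visit bay.
Full pre-order sequence: aster, kale, fig, tulip, cedar, fern, reed, rose, hop, daisy, rye, bay.

12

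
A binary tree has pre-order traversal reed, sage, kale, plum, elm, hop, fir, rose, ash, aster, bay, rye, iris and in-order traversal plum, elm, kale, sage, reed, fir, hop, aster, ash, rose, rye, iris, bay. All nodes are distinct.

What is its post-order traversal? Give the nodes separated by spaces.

elm plum kale sage fir aster ash iris rye bay rose hop reed

The first element of pre-order is the root; it splits in-order into left and right subtrees.
Root reed: left subtree has 4 nodes {plum, elm, kale, sage}, right has 8 {fir, hop, aster, ash, rose, rye, iris, bay}.
  Root sage: left subtree has 3 nodes {plum, elm, kale}, right has 0 { }.
    Root kale: left subtree has 2 nodes {plum, elm}, right has 0 { }.
      Root plum: left subtree has 0 nodes { }, right has 1 {elm}.
  Root hop: left subtree has 1 node {fir}, right has 6 {aster, ash, rose, rye, iris, bay}.
    Root rose: left subtree has 2 nodes {aster, ash}, right has 3 {rye, iris, bay}.
      Root ash: left subtree has 1 node {aster}, right has 0 { }.
      Root bay: left subtree has 2 nodes {rye, iris}, right has 0 { }.
        Root rye: left subtree has 0 nodes { }, right has 1 {iris}.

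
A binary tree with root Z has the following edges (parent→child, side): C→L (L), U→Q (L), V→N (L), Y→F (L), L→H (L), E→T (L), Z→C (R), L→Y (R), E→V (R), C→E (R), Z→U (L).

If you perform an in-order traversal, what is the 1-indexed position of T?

In-order visits the left subtree, then the node, then the right subtree.
At Z: go left to U.
  At U: go left to Q.
    Q is a leaf — visit Q.
  Visit U.
  At U: no right child.
Visit Z.
At Z: go right to C.
  At C: go left to L.
    At L: go left to H.
      H is a leaf — visit H.
    Visit L.
    At L: go right to Y.
      At Y: go left to F.
        F is a leaf — visit F.
      Visit Y.
      At Y: no right child.
  Visit C.
  At C: go right to E.
    At E: go left to T.
      T is a leaf — visit T.
    Visit E.
    At E: go right to V.
      At V: go left to N.
        N is a leaf — visit N.
      Visit V.
      At V: no right child.
Full in-order sequence: Q, U, Z, H, L, F, Y, C, T, E, N, V.

9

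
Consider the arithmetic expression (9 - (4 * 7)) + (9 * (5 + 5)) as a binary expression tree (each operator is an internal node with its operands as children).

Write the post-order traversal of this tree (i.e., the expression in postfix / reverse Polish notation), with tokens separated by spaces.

Post-order on an expression tree gives postfix notation: for each operator, emit left operand, right operand, then the operator.

9 4 7 * - 9 5 5 + * +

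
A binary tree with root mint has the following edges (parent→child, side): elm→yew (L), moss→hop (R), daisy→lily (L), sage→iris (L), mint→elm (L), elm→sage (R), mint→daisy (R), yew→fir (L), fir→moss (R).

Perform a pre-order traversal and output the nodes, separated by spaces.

mint elm yew fir moss hop sage iris daisy lily

Pre-order visits the node, then its left subtree, then its right subtree.
Visit mint.
At mint: go left to elm.
  Visit elm.
  At elm: go left to yew.
    Visit yew.
    At yew: go left to fir.
      Visit fir.
      At fir: no left child.
      At fir: go right to moss.
        Visit moss.
        At moss: no left child.
        At moss: go right to hop.
          hop is a leaf — visit hop.
    At yew: no right child.
  At elm: go right to sage.
    Visit sage.
    At sage: go left to iris.
      iris is a leaf — visit iris.
    At sage: no right child.
At mint: go right to daisy.
  Visit daisy.
  At daisy: go left to lily.
    lily is a leaf — visit lily.
  At daisy: no right child.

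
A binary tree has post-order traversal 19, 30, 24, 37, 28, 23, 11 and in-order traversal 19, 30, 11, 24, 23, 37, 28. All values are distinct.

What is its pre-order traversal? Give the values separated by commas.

11, 30, 19, 23, 24, 28, 37

The last element of post-order is the root; it splits in-order into left and right subtrees.
Root 11: left subtree has 2 nodes {19, 30}, right has 4 {24, 23, 37, 28}.
  Root 30: left subtree has 1 node {19}, right has 0 { }.
  Root 23: left subtree has 1 node {24}, right has 2 {37, 28}.
    Root 28: left subtree has 1 node {37}, right has 0 { }.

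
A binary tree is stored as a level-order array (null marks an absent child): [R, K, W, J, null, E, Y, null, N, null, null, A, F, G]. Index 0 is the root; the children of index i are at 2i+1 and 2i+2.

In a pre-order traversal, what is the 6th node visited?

Pre-order visits the node, then its left subtree, then its right subtree.
Visit R.
At R: go left to K.
  Visit K.
  At K: go left to J.
    Visit J.
    At J: no left child.
    At J: go right to N.
      N is a leaf — visit N.
  At K: no right child.
At R: go right to W.
  Visit W.
  At W: go left to E.
    Visit E.
    At E: go left to A.
      A is a leaf — visit A.
    At E: go right to F.
      F is a leaf — visit F.
  At W: go right to Y.
    Visit Y.
    At Y: go left to G.
      G is a leaf — visit G.
    At Y: no right child.
Full pre-order sequence: R, K, J, N, W, E, A, F, Y, G.

E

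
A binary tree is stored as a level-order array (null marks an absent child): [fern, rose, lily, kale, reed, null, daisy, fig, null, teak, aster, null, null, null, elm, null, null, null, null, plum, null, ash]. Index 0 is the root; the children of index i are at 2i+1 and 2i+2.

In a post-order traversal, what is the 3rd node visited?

Post-order visits the left subtree, then the right subtree, then the node.
At fern: go left to rose.
  At rose: go left to kale.
    At kale: go left to fig.
      fig is a leaf — visit fig.
    At kale: no right child.
    Visit kale.
  At rose: go right to reed.
    At reed: go left to teak.
      At teak: go left to plum.
        plum is a leaf — visit plum.
      At teak: no right child.
      Visit teak.
    At reed: go right to aster.
      At aster: go left to ash.
        ash is a leaf — visit ash.
      At aster: no right child.
      Visit aster.
    Visit reed.
  Visit rose.
At fern: go right to lily.
  At lily: no left child.
  At lily: go right to daisy.
    At daisy: no left child.
    At daisy: go right to elm.
      elm is a leaf — visit elm.
    Visit daisy.
  Visit lily.
Visit fern.
Full post-order sequence: fig, kale, plum, teak, ash, aster, reed, rose, elm, daisy, lily, fern.

plum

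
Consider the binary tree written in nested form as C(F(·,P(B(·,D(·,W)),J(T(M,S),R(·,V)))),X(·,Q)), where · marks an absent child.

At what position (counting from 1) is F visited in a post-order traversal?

11

Post-order visits the left subtree, then the right subtree, then the node.
At C: go left to F.
  At F: no left child.
  At F: go right to P.
    At P: go left to B.
      At B: no left child.
      At B: go right to D.
        At D: no left child.
        At D: go right to W.
          W is a leaf — visit W.
        Visit D.
      Visit B.
    At P: go right to J.
      At J: go left to T.
        At T: go left to M.
          M is a leaf — visit M.
        At T: go right to S.
          S is a leaf — visit S.
        Visit T.
      At J: go right to R.
        At R: no left child.
        At R: go right to V.
          V is a leaf — visit V.
        Visit R.
      Visit J.
    Visit P.
  Visit F.
At C: go right to X.
  At X: no left child.
  At X: go right to Q.
    Q is a leaf — visit Q.
  Visit X.
Visit C.
Full post-order sequence: W, D, B, M, S, T, V, R, J, P, F, Q, X, C.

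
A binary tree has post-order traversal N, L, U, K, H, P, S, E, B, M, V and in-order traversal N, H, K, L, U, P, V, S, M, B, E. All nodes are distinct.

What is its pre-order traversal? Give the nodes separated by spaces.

The last element of post-order is the root; it splits in-order into left and right subtrees.
Root V: left subtree has 6 nodes {N, H, K, L, U, P}, right has 4 {S, M, B, E}.
  Root P: left subtree has 5 nodes {N, H, K, L, U}, right has 0 { }.
    Root H: left subtree has 1 node {N}, right has 3 {K, L, U}.
      Root K: left subtree has 0 nodes { }, right has 2 {L, U}.
        Root U: left subtree has 1 node {L}, right has 0 { }.
  Root M: left subtree has 1 node {S}, right has 2 {B, E}.
    Root B: left subtree has 0 nodes { }, right has 1 {E}.

V P H N K U L M S B E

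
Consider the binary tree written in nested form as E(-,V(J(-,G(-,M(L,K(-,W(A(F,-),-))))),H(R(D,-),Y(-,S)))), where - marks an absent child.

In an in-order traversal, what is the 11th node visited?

In-order visits the left subtree, then the node, then the right subtree.
At E: no left child.
Visit E.
At E: go right to V.
  At V: go left to J.
    At J: no left child.
    Visit J.
    At J: go right to G.
      At G: no left child.
      Visit G.
      At G: go right to M.
        At M: go left to L.
          L is a leaf — visit L.
        Visit M.
        At M: go right to K.
          At K: no left child.
          Visit K.
          At K: go right to W.
            At W: go left to A.
              At A: go left to F.
                F is a leaf — visit F.
              Visit A.
              At A: no right child.
            Visit W.
            At W: no right child.
  Visit V.
  At V: go right to H.
    At H: go left to R.
      At R: go left to D.
        D is a leaf — visit D.
      Visit R.
      At R: no right child.
    Visit H.
    At H: go right to Y.
      At Y: no left child.
      Visit Y.
      At Y: go right to S.
        S is a leaf — visit S.
Full in-order sequence: E, J, G, L, M, K, F, A, W, V, D, R, H, Y, S.

D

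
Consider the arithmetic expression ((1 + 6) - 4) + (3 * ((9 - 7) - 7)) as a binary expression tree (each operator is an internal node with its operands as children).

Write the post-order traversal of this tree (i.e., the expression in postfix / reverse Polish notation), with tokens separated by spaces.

1 6 + 4 - 3 9 7 - 7 - * +

Post-order on an expression tree gives postfix notation: for each operator, emit left operand, right operand, then the operator.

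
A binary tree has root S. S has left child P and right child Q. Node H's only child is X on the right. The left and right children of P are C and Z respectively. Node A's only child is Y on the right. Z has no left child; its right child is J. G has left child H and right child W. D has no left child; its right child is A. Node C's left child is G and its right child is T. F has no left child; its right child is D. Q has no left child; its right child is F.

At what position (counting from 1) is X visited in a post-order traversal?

1

Post-order visits the left subtree, then the right subtree, then the node.
At S: go left to P.
  At P: go left to C.
    At C: go left to G.
      At G: go left to H.
        At H: no left child.
        At H: go right to X.
          X is a leaf — visit X.
        Visit H.
      At G: go right to W.
        W is a leaf — visit W.
      Visit G.
    At C: go right to T.
      T is a leaf — visit T.
    Visit C.
  At P: go right to Z.
    At Z: no left child.
    At Z: go right to J.
      J is a leaf — visit J.
    Visit Z.
  Visit P.
At S: go right to Q.
  At Q: no left child.
  At Q: go right to F.
    At F: no left child.
    At F: go right to D.
      At D: no left child.
      At D: go right to A.
        At A: no left child.
        At A: go right to Y.
          Y is a leaf — visit Y.
        Visit A.
      Visit D.
    Visit F.
  Visit Q.
Visit S.
Full post-order sequence: X, H, W, G, T, C, J, Z, P, Y, A, D, F, Q, S.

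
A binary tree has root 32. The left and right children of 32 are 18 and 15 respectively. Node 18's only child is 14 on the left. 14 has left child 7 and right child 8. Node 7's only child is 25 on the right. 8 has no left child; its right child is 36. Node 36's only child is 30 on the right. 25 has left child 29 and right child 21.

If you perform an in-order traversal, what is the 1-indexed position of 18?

In-order visits the left subtree, then the node, then the right subtree.
At 32: go left to 18.
  At 18: go left to 14.
    At 14: go left to 7.
      At 7: no left child.
      Visit 7.
      At 7: go right to 25.
        At 25: go left to 29.
          29 is a leaf — visit 29.
        Visit 25.
        At 25: go right to 21.
          21 is a leaf — visit 21.
    Visit 14.
    At 14: go right to 8.
      At 8: no left child.
      Visit 8.
      At 8: go right to 36.
        At 36: no left child.
        Visit 36.
        At 36: go right to 30.
          30 is a leaf — visit 30.
  Visit 18.
  At 18: no right child.
Visit 32.
At 32: go right to 15.
  15 is a leaf — visit 15.
Full in-order sequence: 7, 29, 25, 21, 14, 8, 36, 30, 18, 32, 15.

9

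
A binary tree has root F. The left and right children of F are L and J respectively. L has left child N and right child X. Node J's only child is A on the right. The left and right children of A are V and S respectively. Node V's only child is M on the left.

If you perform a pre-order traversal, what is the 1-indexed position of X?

4

Pre-order visits the node, then its left subtree, then its right subtree.
Visit F.
At F: go left to L.
  Visit L.
  At L: go left to N.
    N is a leaf — visit N.
  At L: go right to X.
    X is a leaf — visit X.
At F: go right to J.
  Visit J.
  At J: no left child.
  At J: go right to A.
    Visit A.
    At A: go left to V.
      Visit V.
      At V: go left to M.
        M is a leaf — visit M.
      At V: no right child.
    At A: go right to S.
      S is a leaf — visit S.
Full pre-order sequence: F, L, N, X, J, A, V, M, S.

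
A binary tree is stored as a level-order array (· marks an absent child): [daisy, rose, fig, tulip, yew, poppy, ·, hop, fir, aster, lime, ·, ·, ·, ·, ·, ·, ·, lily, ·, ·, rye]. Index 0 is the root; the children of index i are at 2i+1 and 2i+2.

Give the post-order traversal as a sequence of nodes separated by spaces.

Post-order visits the left subtree, then the right subtree, then the node.
At daisy: go left to rose.
  At rose: go left to tulip.
    At tulip: go left to hop.
      hop is a leaf — visit hop.
    At tulip: go right to fir.
      At fir: no left child.
      At fir: go right to lily.
        lily is a leaf — visit lily.
      Visit fir.
    Visit tulip.
  At rose: go right to yew.
    At yew: go left to aster.
      aster is a leaf — visit aster.
    At yew: go right to lime.
      At lime: go left to rye.
        rye is a leaf — visit rye.
      At lime: no right child.
      Visit lime.
    Visit yew.
  Visit rose.
At daisy: go right to fig.
  At fig: go left to poppy.
    poppy is a leaf — visit poppy.
  At fig: no right child.
  Visit fig.
Visit daisy.

hop lily fir tulip aster rye lime yew rose poppy fig daisy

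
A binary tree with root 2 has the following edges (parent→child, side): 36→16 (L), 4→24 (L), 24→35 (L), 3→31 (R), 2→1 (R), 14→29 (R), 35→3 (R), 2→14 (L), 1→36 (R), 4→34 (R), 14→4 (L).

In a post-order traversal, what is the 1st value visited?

31

Post-order visits the left subtree, then the right subtree, then the node.
At 2: go left to 14.
  At 14: go left to 4.
    At 4: go left to 24.
      At 24: go left to 35.
        At 35: no left child.
        At 35: go right to 3.
          At 3: no left child.
          At 3: go right to 31.
            31 is a leaf — visit 31.
          Visit 3.
        Visit 35.
      At 24: no right child.
      Visit 24.
    At 4: go right to 34.
      34 is a leaf — visit 34.
    Visit 4.
  At 14: go right to 29.
    29 is a leaf — visit 29.
  Visit 14.
At 2: go right to 1.
  At 1: no left child.
  At 1: go right to 36.
    At 36: go left to 16.
      16 is a leaf — visit 16.
    At 36: no right child.
    Visit 36.
  Visit 1.
Visit 2.
Full post-order sequence: 31, 3, 35, 24, 34, 4, 29, 14, 16, 36, 1, 2.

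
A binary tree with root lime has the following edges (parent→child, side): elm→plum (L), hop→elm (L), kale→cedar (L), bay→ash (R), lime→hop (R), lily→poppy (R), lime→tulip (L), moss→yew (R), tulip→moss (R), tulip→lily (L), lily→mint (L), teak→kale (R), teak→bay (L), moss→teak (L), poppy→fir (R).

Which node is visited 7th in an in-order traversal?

ash

In-order visits the left subtree, then the node, then the right subtree.
At lime: go left to tulip.
  At tulip: go left to lily.
    At lily: go left to mint.
      mint is a leaf — visit mint.
    Visit lily.
    At lily: go right to poppy.
      At poppy: no left child.
      Visit poppy.
      At poppy: go right to fir.
        fir is a leaf — visit fir.
  Visit tulip.
  At tulip: go right to moss.
    At moss: go left to teak.
      At teak: go left to bay.
        At bay: no left child.
        Visit bay.
        At bay: go right to ash.
          ash is a leaf — visit ash.
      Visit teak.
      At teak: go right to kale.
        At kale: go left to cedar.
          cedar is a leaf — visit cedar.
        Visit kale.
        At kale: no right child.
    Visit moss.
    At moss: go right to yew.
      yew is a leaf — visit yew.
Visit lime.
At lime: go right to hop.
  At hop: go left to elm.
    At elm: go left to plum.
      plum is a leaf — visit plum.
    Visit elm.
    At elm: no right child.
  Visit hop.
  At hop: no right child.
Full in-order sequence: mint, lily, poppy, fir, tulip, bay, ash, teak, cedar, kale, moss, yew, lime, plum, elm, hop.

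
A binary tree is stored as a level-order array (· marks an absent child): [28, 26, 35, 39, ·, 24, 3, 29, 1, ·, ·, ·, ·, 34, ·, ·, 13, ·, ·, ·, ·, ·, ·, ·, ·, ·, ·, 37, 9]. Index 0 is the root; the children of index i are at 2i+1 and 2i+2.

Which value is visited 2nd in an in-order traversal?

In-order visits the left subtree, then the node, then the right subtree.
At 28: go left to 26.
  At 26: go left to 39.
    At 39: go left to 29.
      At 29: no left child.
      Visit 29.
      At 29: go right to 13.
        13 is a leaf — visit 13.
    Visit 39.
    At 39: go right to 1.
      1 is a leaf — visit 1.
  Visit 26.
  At 26: no right child.
Visit 28.
At 28: go right to 35.
  At 35: go left to 24.
    24 is a leaf — visit 24.
  Visit 35.
  At 35: go right to 3.
    At 3: go left to 34.
      At 34: go left to 37.
        37 is a leaf — visit 37.
      Visit 34.
      At 34: go right to 9.
        9 is a leaf — visit 9.
    Visit 3.
    At 3: no right child.
Full in-order sequence: 29, 13, 39, 1, 26, 28, 24, 35, 37, 34, 9, 3.

13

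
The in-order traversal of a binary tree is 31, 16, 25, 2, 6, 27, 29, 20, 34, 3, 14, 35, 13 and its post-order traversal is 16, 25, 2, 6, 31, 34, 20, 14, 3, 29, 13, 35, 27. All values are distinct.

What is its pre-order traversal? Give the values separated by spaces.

27 31 6 2 25 16 35 29 3 20 34 14 13

The last element of post-order is the root; it splits in-order into left and right subtrees.
Root 27: left subtree has 5 nodes {31, 16, 25, 2, 6}, right has 7 {29, 20, 34, 3, 14, 35, 13}.
  Root 31: left subtree has 0 nodes { }, right has 4 {16, 25, 2, 6}.
    Root 6: left subtree has 3 nodes {16, 25, 2}, right has 0 { }.
      Root 2: left subtree has 2 nodes {16, 25}, right has 0 { }.
        Root 25: left subtree has 1 node {16}, right has 0 { }.
  Root 35: left subtree has 5 nodes {29, 20, 34, 3, 14}, right has 1 {13}.
    Root 29: left subtree has 0 nodes { }, right has 4 {20, 34, 3, 14}.
      Root 3: left subtree has 2 nodes {20, 34}, right has 1 {14}.
        Root 20: left subtree has 0 nodes { }, right has 1 {34}.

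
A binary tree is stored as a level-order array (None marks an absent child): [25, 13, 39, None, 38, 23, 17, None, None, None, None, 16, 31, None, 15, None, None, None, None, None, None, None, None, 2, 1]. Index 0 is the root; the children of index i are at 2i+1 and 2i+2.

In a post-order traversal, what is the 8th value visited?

Post-order visits the left subtree, then the right subtree, then the node.
At 25: go left to 13.
  At 13: no left child.
  At 13: go right to 38.
    38 is a leaf — visit 38.
  Visit 13.
At 25: go right to 39.
  At 39: go left to 23.
    At 23: go left to 16.
      At 16: go left to 2.
        2 is a leaf — visit 2.
      At 16: go right to 1.
        1 is a leaf — visit 1.
      Visit 16.
    At 23: go right to 31.
      31 is a leaf — visit 31.
    Visit 23.
  At 39: go right to 17.
    At 17: no left child.
    At 17: go right to 15.
      15 is a leaf — visit 15.
    Visit 17.
  Visit 39.
Visit 25.
Full post-order sequence: 38, 13, 2, 1, 16, 31, 23, 15, 17, 39, 25.

15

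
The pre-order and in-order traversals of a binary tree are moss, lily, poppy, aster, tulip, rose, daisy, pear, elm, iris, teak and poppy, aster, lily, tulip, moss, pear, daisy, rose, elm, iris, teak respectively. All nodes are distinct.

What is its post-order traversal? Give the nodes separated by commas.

The first element of pre-order is the root; it splits in-order into left and right subtrees.
Root moss: left subtree has 4 nodes {poppy, aster, lily, tulip}, right has 6 {pear, daisy, rose, elm, iris, teak}.
  Root lily: left subtree has 2 nodes {poppy, aster}, right has 1 {tulip}.
    Root poppy: left subtree has 0 nodes { }, right has 1 {aster}.
  Root rose: left subtree has 2 nodes {pear, daisy}, right has 3 {elm, iris, teak}.
    Root daisy: left subtree has 1 node {pear}, right has 0 { }.
    Root elm: left subtree has 0 nodes { }, right has 2 {iris, teak}.
      Root iris: left subtree has 0 nodes { }, right has 1 {teak}.

aster, poppy, tulip, lily, pear, daisy, teak, iris, elm, rose, moss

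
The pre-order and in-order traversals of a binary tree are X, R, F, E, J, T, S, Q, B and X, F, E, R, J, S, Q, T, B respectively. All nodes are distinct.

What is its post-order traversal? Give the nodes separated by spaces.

E F Q S B T J R X

The first element of pre-order is the root; it splits in-order into left and right subtrees.
Root X: left subtree has 0 nodes { }, right has 8 {F, E, R, J, S, Q, T, B}.
  Root R: left subtree has 2 nodes {F, E}, right has 5 {J, S, Q, T, B}.
    Root F: left subtree has 0 nodes { }, right has 1 {E}.
    Root J: left subtree has 0 nodes { }, right has 4 {S, Q, T, B}.
      Root T: left subtree has 2 nodes {S, Q}, right has 1 {B}.
        Root S: left subtree has 0 nodes { }, right has 1 {Q}.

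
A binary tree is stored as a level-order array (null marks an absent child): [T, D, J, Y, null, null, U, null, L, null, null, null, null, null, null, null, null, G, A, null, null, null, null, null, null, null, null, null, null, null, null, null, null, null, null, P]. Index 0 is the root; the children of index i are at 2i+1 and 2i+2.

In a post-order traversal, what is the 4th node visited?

L

Post-order visits the left subtree, then the right subtree, then the node.
At T: go left to D.
  At D: go left to Y.
    At Y: no left child.
    At Y: go right to L.
      At L: go left to G.
        At G: go left to P.
          P is a leaf — visit P.
        At G: no right child.
        Visit G.
      At L: go right to A.
        A is a leaf — visit A.
      Visit L.
    Visit Y.
  At D: no right child.
  Visit D.
At T: go right to J.
  At J: no left child.
  At J: go right to U.
    U is a leaf — visit U.
  Visit J.
Visit T.
Full post-order sequence: P, G, A, L, Y, D, U, J, T.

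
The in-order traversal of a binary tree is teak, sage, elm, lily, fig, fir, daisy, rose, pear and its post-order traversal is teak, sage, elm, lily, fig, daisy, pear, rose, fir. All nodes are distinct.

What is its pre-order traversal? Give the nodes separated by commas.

The last element of post-order is the root; it splits in-order into left and right subtrees.
Root fir: left subtree has 5 nodes {teak, sage, elm, lily, fig}, right has 3 {daisy, rose, pear}.
  Root fig: left subtree has 4 nodes {teak, sage, elm, lily}, right has 0 { }.
    Root lily: left subtree has 3 nodes {teak, sage, elm}, right has 0 { }.
      Root elm: left subtree has 2 nodes {teak, sage}, right has 0 { }.
        Root sage: left subtree has 1 node {teak}, right has 0 { }.
  Root rose: left subtree has 1 node {daisy}, right has 1 {pear}.

fir, fig, lily, elm, sage, teak, rose, daisy, pear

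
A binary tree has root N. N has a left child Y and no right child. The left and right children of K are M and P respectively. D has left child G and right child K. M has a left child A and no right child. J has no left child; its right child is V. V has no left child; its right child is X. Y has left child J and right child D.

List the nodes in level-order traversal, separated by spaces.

N Y J D V G K X M P A

Level-order visits nodes level by level from the root, left to right within each level.
Level 0: N
Level 1: Y
Level 2: J, D
Level 3: V, G, K
Level 4: X, M, P
Level 5: A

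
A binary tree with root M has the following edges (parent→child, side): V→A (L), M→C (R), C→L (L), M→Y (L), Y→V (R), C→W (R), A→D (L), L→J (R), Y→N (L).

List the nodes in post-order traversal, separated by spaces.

Post-order visits the left subtree, then the right subtree, then the node.
At M: go left to Y.
  At Y: go left to N.
    N is a leaf — visit N.
  At Y: go right to V.
    At V: go left to A.
      At A: go left to D.
        D is a leaf — visit D.
      At A: no right child.
      Visit A.
    At V: no right child.
    Visit V.
  Visit Y.
At M: go right to C.
  At C: go left to L.
    At L: no left child.
    At L: go right to J.
      J is a leaf — visit J.
    Visit L.
  At C: go right to W.
    W is a leaf — visit W.
  Visit C.
Visit M.

N D A V Y J L W C M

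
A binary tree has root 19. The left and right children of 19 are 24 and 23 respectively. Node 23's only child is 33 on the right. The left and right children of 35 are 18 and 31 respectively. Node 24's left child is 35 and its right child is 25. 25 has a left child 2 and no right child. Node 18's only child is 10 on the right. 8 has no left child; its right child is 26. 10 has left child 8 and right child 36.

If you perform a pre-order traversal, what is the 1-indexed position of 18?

4

Pre-order visits the node, then its left subtree, then its right subtree.
Visit 19.
At 19: go left to 24.
  Visit 24.
  At 24: go left to 35.
    Visit 35.
    At 35: go left to 18.
      Visit 18.
      At 18: no left child.
      At 18: go right to 10.
        Visit 10.
        At 10: go left to 8.
          Visit 8.
          At 8: no left child.
          At 8: go right to 26.
            26 is a leaf — visit 26.
        At 10: go right to 36.
          36 is a leaf — visit 36.
    At 35: go right to 31.
      31 is a leaf — visit 31.
  At 24: go right to 25.
    Visit 25.
    At 25: go left to 2.
      2 is a leaf — visit 2.
    At 25: no right child.
At 19: go right to 23.
  Visit 23.
  At 23: no left child.
  At 23: go right to 33.
    33 is a leaf — visit 33.
Full pre-order sequence: 19, 24, 35, 18, 10, 8, 26, 36, 31, 25, 2, 23, 33.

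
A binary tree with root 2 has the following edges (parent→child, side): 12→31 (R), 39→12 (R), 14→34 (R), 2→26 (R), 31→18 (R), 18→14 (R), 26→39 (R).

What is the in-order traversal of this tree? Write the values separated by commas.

In-order visits the left subtree, then the node, then the right subtree.
At 2: no left child.
Visit 2.
At 2: go right to 26.
  At 26: no left child.
  Visit 26.
  At 26: go right to 39.
    At 39: no left child.
    Visit 39.
    At 39: go right to 12.
      At 12: no left child.
      Visit 12.
      At 12: go right to 31.
        At 31: no left child.
        Visit 31.
        At 31: go right to 18.
          At 18: no left child.
          Visit 18.
          At 18: go right to 14.
            At 14: no left child.
            Visit 14.
            At 14: go right to 34.
              34 is a leaf — visit 34.

2, 26, 39, 12, 31, 18, 14, 34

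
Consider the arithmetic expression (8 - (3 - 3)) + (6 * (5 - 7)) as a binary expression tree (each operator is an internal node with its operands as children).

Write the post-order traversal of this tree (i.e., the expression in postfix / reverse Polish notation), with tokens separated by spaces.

8 3 3 - - 6 5 7 - * +

Post-order on an expression tree gives postfix notation: for each operator, emit left operand, right operand, then the operator.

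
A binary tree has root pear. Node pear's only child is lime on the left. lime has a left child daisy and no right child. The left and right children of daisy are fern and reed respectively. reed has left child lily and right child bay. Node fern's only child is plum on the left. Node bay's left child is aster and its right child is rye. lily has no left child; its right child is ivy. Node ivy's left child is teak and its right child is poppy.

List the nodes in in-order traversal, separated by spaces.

plum fern daisy lily teak ivy poppy reed aster bay rye lime pear

In-order visits the left subtree, then the node, then the right subtree.
At pear: go left to lime.
  At lime: go left to daisy.
    At daisy: go left to fern.
      At fern: go left to plum.
        plum is a leaf — visit plum.
      Visit fern.
      At fern: no right child.
    Visit daisy.
    At daisy: go right to reed.
      At reed: go left to lily.
        At lily: no left child.
        Visit lily.
        At lily: go right to ivy.
          At ivy: go left to teak.
            teak is a leaf — visit teak.
          Visit ivy.
          At ivy: go right to poppy.
            poppy is a leaf — visit poppy.
      Visit reed.
      At reed: go right to bay.
        At bay: go left to aster.
          aster is a leaf — visit aster.
        Visit bay.
        At bay: go right to rye.
          rye is a leaf — visit rye.
  Visit lime.
  At lime: no right child.
Visit pear.
At pear: no right child.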